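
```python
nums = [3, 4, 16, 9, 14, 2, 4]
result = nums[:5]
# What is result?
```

nums has length 7. The slice nums[:5] selects indices [0, 1, 2, 3, 4] (0->3, 1->4, 2->16, 3->9, 4->14), giving [3, 4, 16, 9, 14].

[3, 4, 16, 9, 14]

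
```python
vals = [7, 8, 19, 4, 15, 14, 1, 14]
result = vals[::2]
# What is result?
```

vals has length 8. The slice vals[::2] selects indices [0, 2, 4, 6] (0->7, 2->19, 4->15, 6->1), giving [7, 19, 15, 1].

[7, 19, 15, 1]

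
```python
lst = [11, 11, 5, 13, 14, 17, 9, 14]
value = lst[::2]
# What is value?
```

lst has length 8. The slice lst[::2] selects indices [0, 2, 4, 6] (0->11, 2->5, 4->14, 6->9), giving [11, 5, 14, 9].

[11, 5, 14, 9]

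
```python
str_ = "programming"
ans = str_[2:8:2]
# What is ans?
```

str_ has length 11. The slice str_[2:8:2] selects indices [2, 4, 6] (2->'o', 4->'r', 6->'m'), giving 'orm'.

'orm'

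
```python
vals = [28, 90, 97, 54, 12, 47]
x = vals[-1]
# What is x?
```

vals has length 6. Negative index -1 maps to positive index 6 + (-1) = 5. vals[5] = 47.

47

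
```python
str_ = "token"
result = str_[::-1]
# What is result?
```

str_ has length 5. The slice str_[::-1] selects indices [4, 3, 2, 1, 0] (4->'n', 3->'e', 2->'k', 1->'o', 0->'t'), giving 'nekot'.

'nekot'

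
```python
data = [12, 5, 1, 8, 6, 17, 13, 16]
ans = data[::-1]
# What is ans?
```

data has length 8. The slice data[::-1] selects indices [7, 6, 5, 4, 3, 2, 1, 0] (7->16, 6->13, 5->17, 4->6, 3->8, 2->1, 1->5, 0->12), giving [16, 13, 17, 6, 8, 1, 5, 12].

[16, 13, 17, 6, 8, 1, 5, 12]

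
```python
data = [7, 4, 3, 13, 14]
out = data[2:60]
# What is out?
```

data has length 5. The slice data[2:60] selects indices [2, 3, 4] (2->3, 3->13, 4->14), giving [3, 13, 14].

[3, 13, 14]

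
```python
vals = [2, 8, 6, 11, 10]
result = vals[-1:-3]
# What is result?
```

vals has length 5. The slice vals[-1:-3] resolves to an empty index range, so the result is [].

[]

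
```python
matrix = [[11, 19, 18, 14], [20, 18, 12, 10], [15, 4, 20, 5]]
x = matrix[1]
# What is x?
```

matrix has 3 rows. Row 1 is [20, 18, 12, 10].

[20, 18, 12, 10]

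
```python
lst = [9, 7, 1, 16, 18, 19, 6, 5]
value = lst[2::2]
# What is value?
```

lst has length 8. The slice lst[2::2] selects indices [2, 4, 6] (2->1, 4->18, 6->6), giving [1, 18, 6].

[1, 18, 6]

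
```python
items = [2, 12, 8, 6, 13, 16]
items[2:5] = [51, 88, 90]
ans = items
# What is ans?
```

items starts as [2, 12, 8, 6, 13, 16] (length 6). The slice items[2:5] covers indices [2, 3, 4] with values [8, 6, 13]. Replacing that slice with [51, 88, 90] (same length) produces [2, 12, 51, 88, 90, 16].

[2, 12, 51, 88, 90, 16]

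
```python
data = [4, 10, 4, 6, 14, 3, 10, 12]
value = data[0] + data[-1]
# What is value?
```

data has length 8. data[0] = 4.
data has length 8. Negative index -1 maps to positive index 8 + (-1) = 7. data[7] = 12.
Sum: 4 + 12 = 16.

16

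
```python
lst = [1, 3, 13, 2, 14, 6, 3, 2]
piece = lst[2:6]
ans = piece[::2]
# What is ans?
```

lst has length 8. The slice lst[2:6] selects indices [2, 3, 4, 5] (2->13, 3->2, 4->14, 5->6), giving [13, 2, 14, 6]. So piece = [13, 2, 14, 6]. piece has length 4. The slice piece[::2] selects indices [0, 2] (0->13, 2->14), giving [13, 14].

[13, 14]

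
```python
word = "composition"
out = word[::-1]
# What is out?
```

word has length 11. The slice word[::-1] selects indices [10, 9, 8, 7, 6, 5, 4, 3, 2, 1, 0] (10->'n', 9->'o', 8->'i', 7->'t', 6->'i', 5->'s', 4->'o', 3->'p', 2->'m', 1->'o', 0->'c'), giving 'noitisopmoc'.

'noitisopmoc'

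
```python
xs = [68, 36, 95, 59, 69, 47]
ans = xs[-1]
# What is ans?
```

xs has length 6. Negative index -1 maps to positive index 6 + (-1) = 5. xs[5] = 47.

47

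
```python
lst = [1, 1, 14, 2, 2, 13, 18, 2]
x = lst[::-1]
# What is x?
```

lst has length 8. The slice lst[::-1] selects indices [7, 6, 5, 4, 3, 2, 1, 0] (7->2, 6->18, 5->13, 4->2, 3->2, 2->14, 1->1, 0->1), giving [2, 18, 13, 2, 2, 14, 1, 1].

[2, 18, 13, 2, 2, 14, 1, 1]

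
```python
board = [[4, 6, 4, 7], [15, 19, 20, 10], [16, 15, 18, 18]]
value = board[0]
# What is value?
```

board has 3 rows. Row 0 is [4, 6, 4, 7].

[4, 6, 4, 7]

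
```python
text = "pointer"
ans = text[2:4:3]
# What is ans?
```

text has length 7. The slice text[2:4:3] selects indices [2] (2->'i'), giving 'i'.

'i'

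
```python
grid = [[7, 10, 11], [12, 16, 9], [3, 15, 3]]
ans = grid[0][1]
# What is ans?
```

grid[0] = [7, 10, 11]. Taking column 1 of that row yields 10.

10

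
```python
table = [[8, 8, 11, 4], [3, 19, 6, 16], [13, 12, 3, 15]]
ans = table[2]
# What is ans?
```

table has 3 rows. Row 2 is [13, 12, 3, 15].

[13, 12, 3, 15]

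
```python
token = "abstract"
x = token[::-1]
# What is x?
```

token has length 8. The slice token[::-1] selects indices [7, 6, 5, 4, 3, 2, 1, 0] (7->'t', 6->'c', 5->'a', 4->'r', 3->'t', 2->'s', 1->'b', 0->'a'), giving 'tcartsba'.

'tcartsba'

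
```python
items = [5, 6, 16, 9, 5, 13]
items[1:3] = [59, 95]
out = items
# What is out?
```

items starts as [5, 6, 16, 9, 5, 13] (length 6). The slice items[1:3] covers indices [1, 2] with values [6, 16]. Replacing that slice with [59, 95] (same length) produces [5, 59, 95, 9, 5, 13].

[5, 59, 95, 9, 5, 13]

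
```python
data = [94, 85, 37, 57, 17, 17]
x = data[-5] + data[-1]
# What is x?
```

data has length 6. Negative index -5 maps to positive index 6 + (-5) = 1. data[1] = 85.
data has length 6. Negative index -1 maps to positive index 6 + (-1) = 5. data[5] = 17.
Sum: 85 + 17 = 102.

102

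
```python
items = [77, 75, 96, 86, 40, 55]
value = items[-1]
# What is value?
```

items has length 6. Negative index -1 maps to positive index 6 + (-1) = 5. items[5] = 55.

55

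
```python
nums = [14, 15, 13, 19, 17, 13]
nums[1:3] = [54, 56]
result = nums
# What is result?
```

nums starts as [14, 15, 13, 19, 17, 13] (length 6). The slice nums[1:3] covers indices [1, 2] with values [15, 13]. Replacing that slice with [54, 56] (same length) produces [14, 54, 56, 19, 17, 13].

[14, 54, 56, 19, 17, 13]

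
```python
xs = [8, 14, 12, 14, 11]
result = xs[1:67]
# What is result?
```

xs has length 5. The slice xs[1:67] selects indices [1, 2, 3, 4] (1->14, 2->12, 3->14, 4->11), giving [14, 12, 14, 11].

[14, 12, 14, 11]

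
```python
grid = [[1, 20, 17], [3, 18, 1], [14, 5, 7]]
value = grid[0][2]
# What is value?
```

grid[0] = [1, 20, 17]. Taking column 2 of that row yields 17.

17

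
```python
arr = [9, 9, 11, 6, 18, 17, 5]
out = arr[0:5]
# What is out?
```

arr has length 7. The slice arr[0:5] selects indices [0, 1, 2, 3, 4] (0->9, 1->9, 2->11, 3->6, 4->18), giving [9, 9, 11, 6, 18].

[9, 9, 11, 6, 18]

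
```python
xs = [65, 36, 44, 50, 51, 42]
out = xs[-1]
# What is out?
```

xs has length 6. Negative index -1 maps to positive index 6 + (-1) = 5. xs[5] = 42.

42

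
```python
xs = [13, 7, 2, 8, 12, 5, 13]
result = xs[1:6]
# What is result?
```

xs has length 7. The slice xs[1:6] selects indices [1, 2, 3, 4, 5] (1->7, 2->2, 3->8, 4->12, 5->5), giving [7, 2, 8, 12, 5].

[7, 2, 8, 12, 5]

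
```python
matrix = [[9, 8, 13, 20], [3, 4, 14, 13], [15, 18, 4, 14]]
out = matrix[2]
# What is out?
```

matrix has 3 rows. Row 2 is [15, 18, 4, 14].

[15, 18, 4, 14]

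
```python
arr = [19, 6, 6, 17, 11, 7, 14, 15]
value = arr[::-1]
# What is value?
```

arr has length 8. The slice arr[::-1] selects indices [7, 6, 5, 4, 3, 2, 1, 0] (7->15, 6->14, 5->7, 4->11, 3->17, 2->6, 1->6, 0->19), giving [15, 14, 7, 11, 17, 6, 6, 19].

[15, 14, 7, 11, 17, 6, 6, 19]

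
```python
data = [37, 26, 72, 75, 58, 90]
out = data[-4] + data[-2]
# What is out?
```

data has length 6. Negative index -4 maps to positive index 6 + (-4) = 2. data[2] = 72.
data has length 6. Negative index -2 maps to positive index 6 + (-2) = 4. data[4] = 58.
Sum: 72 + 58 = 130.

130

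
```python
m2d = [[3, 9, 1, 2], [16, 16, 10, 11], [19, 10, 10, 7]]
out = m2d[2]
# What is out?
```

m2d has 3 rows. Row 2 is [19, 10, 10, 7].

[19, 10, 10, 7]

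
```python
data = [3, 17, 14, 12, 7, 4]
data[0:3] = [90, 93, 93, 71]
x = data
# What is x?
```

data starts as [3, 17, 14, 12, 7, 4] (length 6). The slice data[0:3] covers indices [0, 1, 2] with values [3, 17, 14]. Replacing that slice with [90, 93, 93, 71] (different length) produces [90, 93, 93, 71, 12, 7, 4].

[90, 93, 93, 71, 12, 7, 4]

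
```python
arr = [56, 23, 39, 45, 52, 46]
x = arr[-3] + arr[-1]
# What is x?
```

arr has length 6. Negative index -3 maps to positive index 6 + (-3) = 3. arr[3] = 45.
arr has length 6. Negative index -1 maps to positive index 6 + (-1) = 5. arr[5] = 46.
Sum: 45 + 46 = 91.

91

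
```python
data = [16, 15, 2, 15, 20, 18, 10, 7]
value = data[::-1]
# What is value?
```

data has length 8. The slice data[::-1] selects indices [7, 6, 5, 4, 3, 2, 1, 0] (7->7, 6->10, 5->18, 4->20, 3->15, 2->2, 1->15, 0->16), giving [7, 10, 18, 20, 15, 2, 15, 16].

[7, 10, 18, 20, 15, 2, 15, 16]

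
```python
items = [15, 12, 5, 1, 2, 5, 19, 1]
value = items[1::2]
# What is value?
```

items has length 8. The slice items[1::2] selects indices [1, 3, 5, 7] (1->12, 3->1, 5->5, 7->1), giving [12, 1, 5, 1].

[12, 1, 5, 1]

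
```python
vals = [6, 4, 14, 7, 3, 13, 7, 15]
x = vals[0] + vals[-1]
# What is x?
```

vals has length 8. vals[0] = 6.
vals has length 8. Negative index -1 maps to positive index 8 + (-1) = 7. vals[7] = 15.
Sum: 6 + 15 = 21.

21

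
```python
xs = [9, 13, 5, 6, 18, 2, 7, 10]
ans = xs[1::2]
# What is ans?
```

xs has length 8. The slice xs[1::2] selects indices [1, 3, 5, 7] (1->13, 3->6, 5->2, 7->10), giving [13, 6, 2, 10].

[13, 6, 2, 10]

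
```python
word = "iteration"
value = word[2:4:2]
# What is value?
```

word has length 9. The slice word[2:4:2] selects indices [2] (2->'e'), giving 'e'.

'e'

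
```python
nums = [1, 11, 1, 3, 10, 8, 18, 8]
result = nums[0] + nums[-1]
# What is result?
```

nums has length 8. nums[0] = 1.
nums has length 8. Negative index -1 maps to positive index 8 + (-1) = 7. nums[7] = 8.
Sum: 1 + 8 = 9.

9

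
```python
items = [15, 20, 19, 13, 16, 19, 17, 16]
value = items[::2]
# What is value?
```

items has length 8. The slice items[::2] selects indices [0, 2, 4, 6] (0->15, 2->19, 4->16, 6->17), giving [15, 19, 16, 17].

[15, 19, 16, 17]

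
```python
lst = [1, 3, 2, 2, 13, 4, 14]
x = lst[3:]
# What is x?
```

lst has length 7. The slice lst[3:] selects indices [3, 4, 5, 6] (3->2, 4->13, 5->4, 6->14), giving [2, 13, 4, 14].

[2, 13, 4, 14]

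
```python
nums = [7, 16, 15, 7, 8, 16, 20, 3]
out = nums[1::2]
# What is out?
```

nums has length 8. The slice nums[1::2] selects indices [1, 3, 5, 7] (1->16, 3->7, 5->16, 7->3), giving [16, 7, 16, 3].

[16, 7, 16, 3]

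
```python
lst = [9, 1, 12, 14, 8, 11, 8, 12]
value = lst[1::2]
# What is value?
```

lst has length 8. The slice lst[1::2] selects indices [1, 3, 5, 7] (1->1, 3->14, 5->11, 7->12), giving [1, 14, 11, 12].

[1, 14, 11, 12]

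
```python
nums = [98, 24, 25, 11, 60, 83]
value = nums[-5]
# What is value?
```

nums has length 6. Negative index -5 maps to positive index 6 + (-5) = 1. nums[1] = 24.

24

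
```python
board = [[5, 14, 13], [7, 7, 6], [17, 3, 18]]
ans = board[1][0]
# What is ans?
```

board[1] = [7, 7, 6]. Taking column 0 of that row yields 7.

7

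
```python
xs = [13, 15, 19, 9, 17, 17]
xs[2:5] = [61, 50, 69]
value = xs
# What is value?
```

xs starts as [13, 15, 19, 9, 17, 17] (length 6). The slice xs[2:5] covers indices [2, 3, 4] with values [19, 9, 17]. Replacing that slice with [61, 50, 69] (same length) produces [13, 15, 61, 50, 69, 17].

[13, 15, 61, 50, 69, 17]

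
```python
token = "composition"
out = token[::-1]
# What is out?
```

token has length 11. The slice token[::-1] selects indices [10, 9, 8, 7, 6, 5, 4, 3, 2, 1, 0] (10->'n', 9->'o', 8->'i', 7->'t', 6->'i', 5->'s', 4->'o', 3->'p', 2->'m', 1->'o', 0->'c'), giving 'noitisopmoc'.

'noitisopmoc'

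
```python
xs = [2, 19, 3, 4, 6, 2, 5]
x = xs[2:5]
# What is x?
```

xs has length 7. The slice xs[2:5] selects indices [2, 3, 4] (2->3, 3->4, 4->6), giving [3, 4, 6].

[3, 4, 6]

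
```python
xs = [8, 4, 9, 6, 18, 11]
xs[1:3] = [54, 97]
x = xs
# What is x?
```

xs starts as [8, 4, 9, 6, 18, 11] (length 6). The slice xs[1:3] covers indices [1, 2] with values [4, 9]. Replacing that slice with [54, 97] (same length) produces [8, 54, 97, 6, 18, 11].

[8, 54, 97, 6, 18, 11]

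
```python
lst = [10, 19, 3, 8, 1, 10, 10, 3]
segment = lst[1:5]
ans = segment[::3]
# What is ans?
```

lst has length 8. The slice lst[1:5] selects indices [1, 2, 3, 4] (1->19, 2->3, 3->8, 4->1), giving [19, 3, 8, 1]. So segment = [19, 3, 8, 1]. segment has length 4. The slice segment[::3] selects indices [0, 3] (0->19, 3->1), giving [19, 1].

[19, 1]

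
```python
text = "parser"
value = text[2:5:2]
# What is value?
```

text has length 6. The slice text[2:5:2] selects indices [2, 4] (2->'r', 4->'e'), giving 're'.

're'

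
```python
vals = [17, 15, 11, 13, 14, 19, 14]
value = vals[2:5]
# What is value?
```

vals has length 7. The slice vals[2:5] selects indices [2, 3, 4] (2->11, 3->13, 4->14), giving [11, 13, 14].

[11, 13, 14]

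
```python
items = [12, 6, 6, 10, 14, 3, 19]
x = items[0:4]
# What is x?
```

items has length 7. The slice items[0:4] selects indices [0, 1, 2, 3] (0->12, 1->6, 2->6, 3->10), giving [12, 6, 6, 10].

[12, 6, 6, 10]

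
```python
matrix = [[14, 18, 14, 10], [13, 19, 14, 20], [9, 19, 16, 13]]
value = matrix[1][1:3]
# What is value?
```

matrix[1] = [13, 19, 14, 20]. matrix[1] has length 4. The slice matrix[1][1:3] selects indices [1, 2] (1->19, 2->14), giving [19, 14].

[19, 14]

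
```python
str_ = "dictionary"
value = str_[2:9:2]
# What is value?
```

str_ has length 10. The slice str_[2:9:2] selects indices [2, 4, 6, 8] (2->'c', 4->'i', 6->'n', 8->'r'), giving 'cinr'.

'cinr'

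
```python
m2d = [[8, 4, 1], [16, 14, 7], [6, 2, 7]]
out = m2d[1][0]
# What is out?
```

m2d[1] = [16, 14, 7]. Taking column 0 of that row yields 16.

16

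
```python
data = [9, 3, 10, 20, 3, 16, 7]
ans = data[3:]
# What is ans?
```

data has length 7. The slice data[3:] selects indices [3, 4, 5, 6] (3->20, 4->3, 5->16, 6->7), giving [20, 3, 16, 7].

[20, 3, 16, 7]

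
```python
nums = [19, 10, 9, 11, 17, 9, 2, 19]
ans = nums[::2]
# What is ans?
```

nums has length 8. The slice nums[::2] selects indices [0, 2, 4, 6] (0->19, 2->9, 4->17, 6->2), giving [19, 9, 17, 2].

[19, 9, 17, 2]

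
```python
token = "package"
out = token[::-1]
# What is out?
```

token has length 7. The slice token[::-1] selects indices [6, 5, 4, 3, 2, 1, 0] (6->'e', 5->'g', 4->'a', 3->'k', 2->'c', 1->'a', 0->'p'), giving 'egakcap'.

'egakcap'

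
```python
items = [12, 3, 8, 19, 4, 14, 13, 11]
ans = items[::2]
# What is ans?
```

items has length 8. The slice items[::2] selects indices [0, 2, 4, 6] (0->12, 2->8, 4->4, 6->13), giving [12, 8, 4, 13].

[12, 8, 4, 13]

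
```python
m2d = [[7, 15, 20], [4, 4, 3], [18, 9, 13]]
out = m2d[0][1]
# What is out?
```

m2d[0] = [7, 15, 20]. Taking column 1 of that row yields 15.

15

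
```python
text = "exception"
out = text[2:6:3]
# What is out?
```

text has length 9. The slice text[2:6:3] selects indices [2, 5] (2->'c', 5->'t'), giving 'ct'.

'ct'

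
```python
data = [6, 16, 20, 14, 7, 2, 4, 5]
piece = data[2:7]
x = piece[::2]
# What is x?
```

data has length 8. The slice data[2:7] selects indices [2, 3, 4, 5, 6] (2->20, 3->14, 4->7, 5->2, 6->4), giving [20, 14, 7, 2, 4]. So piece = [20, 14, 7, 2, 4]. piece has length 5. The slice piece[::2] selects indices [0, 2, 4] (0->20, 2->7, 4->4), giving [20, 7, 4].

[20, 7, 4]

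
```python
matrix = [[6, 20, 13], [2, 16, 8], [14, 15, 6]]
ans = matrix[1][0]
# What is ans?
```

matrix[1] = [2, 16, 8]. Taking column 0 of that row yields 2.

2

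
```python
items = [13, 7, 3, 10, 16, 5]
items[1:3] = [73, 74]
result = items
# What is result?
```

items starts as [13, 7, 3, 10, 16, 5] (length 6). The slice items[1:3] covers indices [1, 2] with values [7, 3]. Replacing that slice with [73, 74] (same length) produces [13, 73, 74, 10, 16, 5].

[13, 73, 74, 10, 16, 5]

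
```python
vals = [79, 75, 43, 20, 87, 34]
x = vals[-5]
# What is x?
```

vals has length 6. Negative index -5 maps to positive index 6 + (-5) = 1. vals[1] = 75.

75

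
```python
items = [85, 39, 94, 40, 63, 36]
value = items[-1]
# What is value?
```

items has length 6. Negative index -1 maps to positive index 6 + (-1) = 5. items[5] = 36.

36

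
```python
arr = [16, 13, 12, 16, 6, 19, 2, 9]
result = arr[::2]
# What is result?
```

arr has length 8. The slice arr[::2] selects indices [0, 2, 4, 6] (0->16, 2->12, 4->6, 6->2), giving [16, 12, 6, 2].

[16, 12, 6, 2]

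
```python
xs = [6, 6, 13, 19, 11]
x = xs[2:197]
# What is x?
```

xs has length 5. The slice xs[2:197] selects indices [2, 3, 4] (2->13, 3->19, 4->11), giving [13, 19, 11].

[13, 19, 11]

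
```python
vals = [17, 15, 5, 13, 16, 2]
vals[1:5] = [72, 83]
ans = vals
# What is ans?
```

vals starts as [17, 15, 5, 13, 16, 2] (length 6). The slice vals[1:5] covers indices [1, 2, 3, 4] with values [15, 5, 13, 16]. Replacing that slice with [72, 83] (different length) produces [17, 72, 83, 2].

[17, 72, 83, 2]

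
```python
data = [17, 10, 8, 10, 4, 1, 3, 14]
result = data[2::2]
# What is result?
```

data has length 8. The slice data[2::2] selects indices [2, 4, 6] (2->8, 4->4, 6->3), giving [8, 4, 3].

[8, 4, 3]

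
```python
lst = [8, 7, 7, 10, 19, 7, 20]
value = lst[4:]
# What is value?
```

lst has length 7. The slice lst[4:] selects indices [4, 5, 6] (4->19, 5->7, 6->20), giving [19, 7, 20].

[19, 7, 20]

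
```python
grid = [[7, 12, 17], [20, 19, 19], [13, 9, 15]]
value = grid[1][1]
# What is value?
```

grid[1] = [20, 19, 19]. Taking column 1 of that row yields 19.

19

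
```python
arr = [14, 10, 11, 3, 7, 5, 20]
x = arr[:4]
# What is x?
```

arr has length 7. The slice arr[:4] selects indices [0, 1, 2, 3] (0->14, 1->10, 2->11, 3->3), giving [14, 10, 11, 3].

[14, 10, 11, 3]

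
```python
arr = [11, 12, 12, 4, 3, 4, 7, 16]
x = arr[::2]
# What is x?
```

arr has length 8. The slice arr[::2] selects indices [0, 2, 4, 6] (0->11, 2->12, 4->3, 6->7), giving [11, 12, 3, 7].

[11, 12, 3, 7]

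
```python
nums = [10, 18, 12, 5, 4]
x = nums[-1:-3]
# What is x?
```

nums has length 5. The slice nums[-1:-3] resolves to an empty index range, so the result is [].

[]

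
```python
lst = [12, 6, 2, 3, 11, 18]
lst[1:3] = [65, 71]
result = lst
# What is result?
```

lst starts as [12, 6, 2, 3, 11, 18] (length 6). The slice lst[1:3] covers indices [1, 2] with values [6, 2]. Replacing that slice with [65, 71] (same length) produces [12, 65, 71, 3, 11, 18].

[12, 65, 71, 3, 11, 18]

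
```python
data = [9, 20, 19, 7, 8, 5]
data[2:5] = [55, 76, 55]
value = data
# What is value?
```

data starts as [9, 20, 19, 7, 8, 5] (length 6). The slice data[2:5] covers indices [2, 3, 4] with values [19, 7, 8]. Replacing that slice with [55, 76, 55] (same length) produces [9, 20, 55, 76, 55, 5].

[9, 20, 55, 76, 55, 5]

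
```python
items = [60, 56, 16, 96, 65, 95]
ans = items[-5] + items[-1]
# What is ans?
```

items has length 6. Negative index -5 maps to positive index 6 + (-5) = 1. items[1] = 56.
items has length 6. Negative index -1 maps to positive index 6 + (-1) = 5. items[5] = 95.
Sum: 56 + 95 = 151.

151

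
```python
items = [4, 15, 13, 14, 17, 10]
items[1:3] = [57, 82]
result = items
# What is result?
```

items starts as [4, 15, 13, 14, 17, 10] (length 6). The slice items[1:3] covers indices [1, 2] with values [15, 13]. Replacing that slice with [57, 82] (same length) produces [4, 57, 82, 14, 17, 10].

[4, 57, 82, 14, 17, 10]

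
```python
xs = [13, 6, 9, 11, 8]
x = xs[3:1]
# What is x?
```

xs has length 5. The slice xs[3:1] resolves to an empty index range, so the result is [].

[]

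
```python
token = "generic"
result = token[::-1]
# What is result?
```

token has length 7. The slice token[::-1] selects indices [6, 5, 4, 3, 2, 1, 0] (6->'c', 5->'i', 4->'r', 3->'e', 2->'n', 1->'e', 0->'g'), giving 'cireneg'.

'cireneg'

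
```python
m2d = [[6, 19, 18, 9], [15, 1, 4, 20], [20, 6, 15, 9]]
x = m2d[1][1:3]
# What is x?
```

m2d[1] = [15, 1, 4, 20]. m2d[1] has length 4. The slice m2d[1][1:3] selects indices [1, 2] (1->1, 2->4), giving [1, 4].

[1, 4]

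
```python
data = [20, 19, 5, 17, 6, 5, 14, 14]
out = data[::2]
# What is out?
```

data has length 8. The slice data[::2] selects indices [0, 2, 4, 6] (0->20, 2->5, 4->6, 6->14), giving [20, 5, 6, 14].

[20, 5, 6, 14]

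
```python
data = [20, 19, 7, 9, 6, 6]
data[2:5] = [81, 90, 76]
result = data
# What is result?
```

data starts as [20, 19, 7, 9, 6, 6] (length 6). The slice data[2:5] covers indices [2, 3, 4] with values [7, 9, 6]. Replacing that slice with [81, 90, 76] (same length) produces [20, 19, 81, 90, 76, 6].

[20, 19, 81, 90, 76, 6]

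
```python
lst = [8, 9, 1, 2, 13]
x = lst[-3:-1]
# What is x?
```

lst has length 5. The slice lst[-3:-1] selects indices [2, 3] (2->1, 3->2), giving [1, 2].

[1, 2]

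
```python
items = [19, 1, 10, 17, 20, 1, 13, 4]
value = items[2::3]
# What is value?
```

items has length 8. The slice items[2::3] selects indices [2, 5] (2->10, 5->1), giving [10, 1].

[10, 1]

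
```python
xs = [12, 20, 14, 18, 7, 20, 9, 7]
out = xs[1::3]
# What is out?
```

xs has length 8. The slice xs[1::3] selects indices [1, 4, 7] (1->20, 4->7, 7->7), giving [20, 7, 7].

[20, 7, 7]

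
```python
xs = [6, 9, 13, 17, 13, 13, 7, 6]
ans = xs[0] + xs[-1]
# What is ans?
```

xs has length 8. xs[0] = 6.
xs has length 8. Negative index -1 maps to positive index 8 + (-1) = 7. xs[7] = 6.
Sum: 6 + 6 = 12.

12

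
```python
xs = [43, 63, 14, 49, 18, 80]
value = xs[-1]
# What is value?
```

xs has length 6. Negative index -1 maps to positive index 6 + (-1) = 5. xs[5] = 80.

80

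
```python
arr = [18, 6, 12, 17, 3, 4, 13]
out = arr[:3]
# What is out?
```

arr has length 7. The slice arr[:3] selects indices [0, 1, 2] (0->18, 1->6, 2->12), giving [18, 6, 12].

[18, 6, 12]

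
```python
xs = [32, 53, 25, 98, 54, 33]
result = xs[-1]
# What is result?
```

xs has length 6. Negative index -1 maps to positive index 6 + (-1) = 5. xs[5] = 33.

33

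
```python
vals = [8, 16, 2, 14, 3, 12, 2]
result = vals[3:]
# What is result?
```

vals has length 7. The slice vals[3:] selects indices [3, 4, 5, 6] (3->14, 4->3, 5->12, 6->2), giving [14, 3, 12, 2].

[14, 3, 12, 2]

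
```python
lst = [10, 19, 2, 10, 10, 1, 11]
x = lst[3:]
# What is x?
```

lst has length 7. The slice lst[3:] selects indices [3, 4, 5, 6] (3->10, 4->10, 5->1, 6->11), giving [10, 10, 1, 11].

[10, 10, 1, 11]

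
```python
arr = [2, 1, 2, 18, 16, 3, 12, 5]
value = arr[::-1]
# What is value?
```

arr has length 8. The slice arr[::-1] selects indices [7, 6, 5, 4, 3, 2, 1, 0] (7->5, 6->12, 5->3, 4->16, 3->18, 2->2, 1->1, 0->2), giving [5, 12, 3, 16, 18, 2, 1, 2].

[5, 12, 3, 16, 18, 2, 1, 2]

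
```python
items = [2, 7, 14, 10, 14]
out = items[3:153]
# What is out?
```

items has length 5. The slice items[3:153] selects indices [3, 4] (3->10, 4->14), giving [10, 14].

[10, 14]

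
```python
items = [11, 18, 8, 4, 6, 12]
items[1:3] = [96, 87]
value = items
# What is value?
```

items starts as [11, 18, 8, 4, 6, 12] (length 6). The slice items[1:3] covers indices [1, 2] with values [18, 8]. Replacing that slice with [96, 87] (same length) produces [11, 96, 87, 4, 6, 12].

[11, 96, 87, 4, 6, 12]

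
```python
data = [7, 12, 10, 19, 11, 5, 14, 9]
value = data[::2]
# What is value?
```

data has length 8. The slice data[::2] selects indices [0, 2, 4, 6] (0->7, 2->10, 4->11, 6->14), giving [7, 10, 11, 14].

[7, 10, 11, 14]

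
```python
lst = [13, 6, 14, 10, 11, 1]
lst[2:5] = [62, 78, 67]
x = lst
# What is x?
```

lst starts as [13, 6, 14, 10, 11, 1] (length 6). The slice lst[2:5] covers indices [2, 3, 4] with values [14, 10, 11]. Replacing that slice with [62, 78, 67] (same length) produces [13, 6, 62, 78, 67, 1].

[13, 6, 62, 78, 67, 1]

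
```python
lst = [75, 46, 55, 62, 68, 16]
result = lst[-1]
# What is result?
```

lst has length 6. Negative index -1 maps to positive index 6 + (-1) = 5. lst[5] = 16.

16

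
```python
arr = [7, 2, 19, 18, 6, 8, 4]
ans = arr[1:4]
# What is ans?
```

arr has length 7. The slice arr[1:4] selects indices [1, 2, 3] (1->2, 2->19, 3->18), giving [2, 19, 18].

[2, 19, 18]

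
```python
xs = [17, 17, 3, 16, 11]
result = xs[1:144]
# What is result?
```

xs has length 5. The slice xs[1:144] selects indices [1, 2, 3, 4] (1->17, 2->3, 3->16, 4->11), giving [17, 3, 16, 11].

[17, 3, 16, 11]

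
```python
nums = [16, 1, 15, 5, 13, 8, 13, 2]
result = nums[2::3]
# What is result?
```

nums has length 8. The slice nums[2::3] selects indices [2, 5] (2->15, 5->8), giving [15, 8].

[15, 8]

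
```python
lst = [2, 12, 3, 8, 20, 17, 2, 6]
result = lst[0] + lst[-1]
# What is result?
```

lst has length 8. lst[0] = 2.
lst has length 8. Negative index -1 maps to positive index 8 + (-1) = 7. lst[7] = 6.
Sum: 2 + 6 = 8.

8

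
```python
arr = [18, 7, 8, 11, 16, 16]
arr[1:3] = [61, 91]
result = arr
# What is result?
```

arr starts as [18, 7, 8, 11, 16, 16] (length 6). The slice arr[1:3] covers indices [1, 2] with values [7, 8]. Replacing that slice with [61, 91] (same length) produces [18, 61, 91, 11, 16, 16].

[18, 61, 91, 11, 16, 16]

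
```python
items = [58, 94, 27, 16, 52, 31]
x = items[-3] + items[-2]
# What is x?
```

items has length 6. Negative index -3 maps to positive index 6 + (-3) = 3. items[3] = 16.
items has length 6. Negative index -2 maps to positive index 6 + (-2) = 4. items[4] = 52.
Sum: 16 + 52 = 68.

68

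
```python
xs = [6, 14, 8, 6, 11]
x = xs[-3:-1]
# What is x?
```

xs has length 5. The slice xs[-3:-1] selects indices [2, 3] (2->8, 3->6), giving [8, 6].

[8, 6]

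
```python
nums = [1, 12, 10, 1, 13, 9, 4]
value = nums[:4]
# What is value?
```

nums has length 7. The slice nums[:4] selects indices [0, 1, 2, 3] (0->1, 1->12, 2->10, 3->1), giving [1, 12, 10, 1].

[1, 12, 10, 1]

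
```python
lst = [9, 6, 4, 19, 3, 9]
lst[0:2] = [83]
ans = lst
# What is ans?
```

lst starts as [9, 6, 4, 19, 3, 9] (length 6). The slice lst[0:2] covers indices [0, 1] with values [9, 6]. Replacing that slice with [83] (different length) produces [83, 4, 19, 3, 9].

[83, 4, 19, 3, 9]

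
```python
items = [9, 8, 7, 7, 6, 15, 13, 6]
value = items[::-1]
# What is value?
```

items has length 8. The slice items[::-1] selects indices [7, 6, 5, 4, 3, 2, 1, 0] (7->6, 6->13, 5->15, 4->6, 3->7, 2->7, 1->8, 0->9), giving [6, 13, 15, 6, 7, 7, 8, 9].

[6, 13, 15, 6, 7, 7, 8, 9]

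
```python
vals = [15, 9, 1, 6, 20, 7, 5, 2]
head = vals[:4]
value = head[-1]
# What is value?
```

vals has length 8. The slice vals[:4] selects indices [0, 1, 2, 3] (0->15, 1->9, 2->1, 3->6), giving [15, 9, 1, 6]. So head = [15, 9, 1, 6]. Then head[-1] = 6.

6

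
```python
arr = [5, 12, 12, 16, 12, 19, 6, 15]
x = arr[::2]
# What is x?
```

arr has length 8. The slice arr[::2] selects indices [0, 2, 4, 6] (0->5, 2->12, 4->12, 6->6), giving [5, 12, 12, 6].

[5, 12, 12, 6]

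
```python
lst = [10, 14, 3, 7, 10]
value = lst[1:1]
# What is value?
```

lst has length 5. The slice lst[1:1] resolves to an empty index range, so the result is [].

[]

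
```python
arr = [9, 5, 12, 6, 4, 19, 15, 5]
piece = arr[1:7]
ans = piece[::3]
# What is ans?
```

arr has length 8. The slice arr[1:7] selects indices [1, 2, 3, 4, 5, 6] (1->5, 2->12, 3->6, 4->4, 5->19, 6->15), giving [5, 12, 6, 4, 19, 15]. So piece = [5, 12, 6, 4, 19, 15]. piece has length 6. The slice piece[::3] selects indices [0, 3] (0->5, 3->4), giving [5, 4].

[5, 4]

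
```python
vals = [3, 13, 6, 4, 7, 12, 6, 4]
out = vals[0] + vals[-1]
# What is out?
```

vals has length 8. vals[0] = 3.
vals has length 8. Negative index -1 maps to positive index 8 + (-1) = 7. vals[7] = 4.
Sum: 3 + 4 = 7.

7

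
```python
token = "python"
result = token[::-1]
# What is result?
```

token has length 6. The slice token[::-1] selects indices [5, 4, 3, 2, 1, 0] (5->'n', 4->'o', 3->'h', 2->'t', 1->'y', 0->'p'), giving 'nohtyp'.

'nohtyp'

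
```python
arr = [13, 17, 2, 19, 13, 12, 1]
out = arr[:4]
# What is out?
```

arr has length 7. The slice arr[:4] selects indices [0, 1, 2, 3] (0->13, 1->17, 2->2, 3->19), giving [13, 17, 2, 19].

[13, 17, 2, 19]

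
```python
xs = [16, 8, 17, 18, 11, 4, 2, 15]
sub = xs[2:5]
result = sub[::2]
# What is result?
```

xs has length 8. The slice xs[2:5] selects indices [2, 3, 4] (2->17, 3->18, 4->11), giving [17, 18, 11]. So sub = [17, 18, 11]. sub has length 3. The slice sub[::2] selects indices [0, 2] (0->17, 2->11), giving [17, 11].

[17, 11]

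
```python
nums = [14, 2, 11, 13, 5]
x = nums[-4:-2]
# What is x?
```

nums has length 5. The slice nums[-4:-2] selects indices [1, 2] (1->2, 2->11), giving [2, 11].

[2, 11]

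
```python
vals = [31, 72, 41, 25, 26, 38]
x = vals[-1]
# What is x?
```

vals has length 6. Negative index -1 maps to positive index 6 + (-1) = 5. vals[5] = 38.

38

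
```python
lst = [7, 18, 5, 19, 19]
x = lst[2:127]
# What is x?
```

lst has length 5. The slice lst[2:127] selects indices [2, 3, 4] (2->5, 3->19, 4->19), giving [5, 19, 19].

[5, 19, 19]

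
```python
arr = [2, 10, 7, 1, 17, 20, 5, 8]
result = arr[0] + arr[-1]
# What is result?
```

arr has length 8. arr[0] = 2.
arr has length 8. Negative index -1 maps to positive index 8 + (-1) = 7. arr[7] = 8.
Sum: 2 + 8 = 10.

10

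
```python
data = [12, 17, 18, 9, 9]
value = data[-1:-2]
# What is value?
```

data has length 5. The slice data[-1:-2] resolves to an empty index range, so the result is [].

[]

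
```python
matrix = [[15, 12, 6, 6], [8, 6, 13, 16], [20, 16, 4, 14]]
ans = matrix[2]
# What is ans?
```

matrix has 3 rows. Row 2 is [20, 16, 4, 14].

[20, 16, 4, 14]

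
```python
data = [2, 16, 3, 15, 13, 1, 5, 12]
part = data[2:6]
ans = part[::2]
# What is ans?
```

data has length 8. The slice data[2:6] selects indices [2, 3, 4, 5] (2->3, 3->15, 4->13, 5->1), giving [3, 15, 13, 1]. So part = [3, 15, 13, 1]. part has length 4. The slice part[::2] selects indices [0, 2] (0->3, 2->13), giving [3, 13].

[3, 13]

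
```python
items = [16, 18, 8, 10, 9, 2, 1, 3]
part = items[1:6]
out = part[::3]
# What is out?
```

items has length 8. The slice items[1:6] selects indices [1, 2, 3, 4, 5] (1->18, 2->8, 3->10, 4->9, 5->2), giving [18, 8, 10, 9, 2]. So part = [18, 8, 10, 9, 2]. part has length 5. The slice part[::3] selects indices [0, 3] (0->18, 3->9), giving [18, 9].

[18, 9]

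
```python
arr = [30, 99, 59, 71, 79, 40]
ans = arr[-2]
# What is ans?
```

arr has length 6. Negative index -2 maps to positive index 6 + (-2) = 4. arr[4] = 79.

79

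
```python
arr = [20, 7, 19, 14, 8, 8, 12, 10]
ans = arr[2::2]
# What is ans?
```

arr has length 8. The slice arr[2::2] selects indices [2, 4, 6] (2->19, 4->8, 6->12), giving [19, 8, 12].

[19, 8, 12]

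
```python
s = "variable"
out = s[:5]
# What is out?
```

s has length 8. The slice s[:5] selects indices [0, 1, 2, 3, 4] (0->'v', 1->'a', 2->'r', 3->'i', 4->'a'), giving 'varia'.

'varia'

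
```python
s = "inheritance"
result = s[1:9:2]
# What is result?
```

s has length 11. The slice s[1:9:2] selects indices [1, 3, 5, 7] (1->'n', 3->'e', 5->'i', 7->'a'), giving 'neia'.

'neia'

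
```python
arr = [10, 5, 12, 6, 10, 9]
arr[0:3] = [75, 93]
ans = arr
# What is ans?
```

arr starts as [10, 5, 12, 6, 10, 9] (length 6). The slice arr[0:3] covers indices [0, 1, 2] with values [10, 5, 12]. Replacing that slice with [75, 93] (different length) produces [75, 93, 6, 10, 9].

[75, 93, 6, 10, 9]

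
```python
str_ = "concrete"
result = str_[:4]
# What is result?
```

str_ has length 8. The slice str_[:4] selects indices [0, 1, 2, 3] (0->'c', 1->'o', 2->'n', 3->'c'), giving 'conc'.

'conc'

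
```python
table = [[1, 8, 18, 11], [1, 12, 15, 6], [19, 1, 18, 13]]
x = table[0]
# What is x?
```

table has 3 rows. Row 0 is [1, 8, 18, 11].

[1, 8, 18, 11]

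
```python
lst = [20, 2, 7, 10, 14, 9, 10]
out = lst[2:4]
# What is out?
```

lst has length 7. The slice lst[2:4] selects indices [2, 3] (2->7, 3->10), giving [7, 10].

[7, 10]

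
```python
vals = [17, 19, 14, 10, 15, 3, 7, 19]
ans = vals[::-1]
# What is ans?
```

vals has length 8. The slice vals[::-1] selects indices [7, 6, 5, 4, 3, 2, 1, 0] (7->19, 6->7, 5->3, 4->15, 3->10, 2->14, 1->19, 0->17), giving [19, 7, 3, 15, 10, 14, 19, 17].

[19, 7, 3, 15, 10, 14, 19, 17]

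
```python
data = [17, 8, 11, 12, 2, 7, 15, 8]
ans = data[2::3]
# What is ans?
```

data has length 8. The slice data[2::3] selects indices [2, 5] (2->11, 5->7), giving [11, 7].

[11, 7]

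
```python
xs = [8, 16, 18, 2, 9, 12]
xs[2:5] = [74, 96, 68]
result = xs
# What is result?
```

xs starts as [8, 16, 18, 2, 9, 12] (length 6). The slice xs[2:5] covers indices [2, 3, 4] with values [18, 2, 9]. Replacing that slice with [74, 96, 68] (same length) produces [8, 16, 74, 96, 68, 12].

[8, 16, 74, 96, 68, 12]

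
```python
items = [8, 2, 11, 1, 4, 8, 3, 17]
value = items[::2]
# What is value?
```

items has length 8. The slice items[::2] selects indices [0, 2, 4, 6] (0->8, 2->11, 4->4, 6->3), giving [8, 11, 4, 3].

[8, 11, 4, 3]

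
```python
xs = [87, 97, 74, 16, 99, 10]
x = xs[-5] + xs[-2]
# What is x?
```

xs has length 6. Negative index -5 maps to positive index 6 + (-5) = 1. xs[1] = 97.
xs has length 6. Negative index -2 maps to positive index 6 + (-2) = 4. xs[4] = 99.
Sum: 97 + 99 = 196.

196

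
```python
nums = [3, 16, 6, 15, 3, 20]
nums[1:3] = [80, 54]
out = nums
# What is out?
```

nums starts as [3, 16, 6, 15, 3, 20] (length 6). The slice nums[1:3] covers indices [1, 2] with values [16, 6]. Replacing that slice with [80, 54] (same length) produces [3, 80, 54, 15, 3, 20].

[3, 80, 54, 15, 3, 20]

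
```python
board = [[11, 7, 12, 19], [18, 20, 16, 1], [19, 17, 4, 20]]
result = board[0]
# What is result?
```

board has 3 rows. Row 0 is [11, 7, 12, 19].

[11, 7, 12, 19]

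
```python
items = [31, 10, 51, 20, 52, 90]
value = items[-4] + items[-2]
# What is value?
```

items has length 6. Negative index -4 maps to positive index 6 + (-4) = 2. items[2] = 51.
items has length 6. Negative index -2 maps to positive index 6 + (-2) = 4. items[4] = 52.
Sum: 51 + 52 = 103.

103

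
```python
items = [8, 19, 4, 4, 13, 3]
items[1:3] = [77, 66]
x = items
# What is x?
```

items starts as [8, 19, 4, 4, 13, 3] (length 6). The slice items[1:3] covers indices [1, 2] with values [19, 4]. Replacing that slice with [77, 66] (same length) produces [8, 77, 66, 4, 13, 3].

[8, 77, 66, 4, 13, 3]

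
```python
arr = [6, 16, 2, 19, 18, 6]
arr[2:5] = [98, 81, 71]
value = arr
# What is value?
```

arr starts as [6, 16, 2, 19, 18, 6] (length 6). The slice arr[2:5] covers indices [2, 3, 4] with values [2, 19, 18]. Replacing that slice with [98, 81, 71] (same length) produces [6, 16, 98, 81, 71, 6].

[6, 16, 98, 81, 71, 6]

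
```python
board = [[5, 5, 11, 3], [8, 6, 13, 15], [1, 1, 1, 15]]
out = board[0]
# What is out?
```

board has 3 rows. Row 0 is [5, 5, 11, 3].

[5, 5, 11, 3]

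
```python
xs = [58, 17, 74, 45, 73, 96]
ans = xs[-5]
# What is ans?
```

xs has length 6. Negative index -5 maps to positive index 6 + (-5) = 1. xs[1] = 17.

17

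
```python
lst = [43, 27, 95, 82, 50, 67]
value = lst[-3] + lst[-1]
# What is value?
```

lst has length 6. Negative index -3 maps to positive index 6 + (-3) = 3. lst[3] = 82.
lst has length 6. Negative index -1 maps to positive index 6 + (-1) = 5. lst[5] = 67.
Sum: 82 + 67 = 149.

149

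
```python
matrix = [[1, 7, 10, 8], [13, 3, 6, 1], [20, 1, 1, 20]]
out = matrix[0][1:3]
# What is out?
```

matrix[0] = [1, 7, 10, 8]. matrix[0] has length 4. The slice matrix[0][1:3] selects indices [1, 2] (1->7, 2->10), giving [7, 10].

[7, 10]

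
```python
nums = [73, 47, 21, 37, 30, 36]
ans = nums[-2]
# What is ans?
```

nums has length 6. Negative index -2 maps to positive index 6 + (-2) = 4. nums[4] = 30.

30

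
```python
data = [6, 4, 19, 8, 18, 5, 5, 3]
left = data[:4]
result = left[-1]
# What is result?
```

data has length 8. The slice data[:4] selects indices [0, 1, 2, 3] (0->6, 1->4, 2->19, 3->8), giving [6, 4, 19, 8]. So left = [6, 4, 19, 8]. Then left[-1] = 8.

8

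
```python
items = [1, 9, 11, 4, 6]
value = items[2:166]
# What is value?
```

items has length 5. The slice items[2:166] selects indices [2, 3, 4] (2->11, 3->4, 4->6), giving [11, 4, 6].

[11, 4, 6]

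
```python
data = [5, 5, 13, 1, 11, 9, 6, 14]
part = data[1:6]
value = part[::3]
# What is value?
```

data has length 8. The slice data[1:6] selects indices [1, 2, 3, 4, 5] (1->5, 2->13, 3->1, 4->11, 5->9), giving [5, 13, 1, 11, 9]. So part = [5, 13, 1, 11, 9]. part has length 5. The slice part[::3] selects indices [0, 3] (0->5, 3->11), giving [5, 11].

[5, 11]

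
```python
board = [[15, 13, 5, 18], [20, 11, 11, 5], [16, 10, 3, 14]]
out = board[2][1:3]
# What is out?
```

board[2] = [16, 10, 3, 14]. board[2] has length 4. The slice board[2][1:3] selects indices [1, 2] (1->10, 2->3), giving [10, 3].

[10, 3]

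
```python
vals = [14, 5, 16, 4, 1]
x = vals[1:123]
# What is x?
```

vals has length 5. The slice vals[1:123] selects indices [1, 2, 3, 4] (1->5, 2->16, 3->4, 4->1), giving [5, 16, 4, 1].

[5, 16, 4, 1]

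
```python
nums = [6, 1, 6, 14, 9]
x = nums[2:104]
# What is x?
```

nums has length 5. The slice nums[2:104] selects indices [2, 3, 4] (2->6, 3->14, 4->9), giving [6, 14, 9].

[6, 14, 9]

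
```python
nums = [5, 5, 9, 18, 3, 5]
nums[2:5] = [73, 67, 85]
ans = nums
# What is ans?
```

nums starts as [5, 5, 9, 18, 3, 5] (length 6). The slice nums[2:5] covers indices [2, 3, 4] with values [9, 18, 3]. Replacing that slice with [73, 67, 85] (same length) produces [5, 5, 73, 67, 85, 5].

[5, 5, 73, 67, 85, 5]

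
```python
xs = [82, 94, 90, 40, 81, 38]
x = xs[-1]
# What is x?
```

xs has length 6. Negative index -1 maps to positive index 6 + (-1) = 5. xs[5] = 38.

38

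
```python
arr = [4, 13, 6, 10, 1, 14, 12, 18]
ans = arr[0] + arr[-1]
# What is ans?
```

arr has length 8. arr[0] = 4.
arr has length 8. Negative index -1 maps to positive index 8 + (-1) = 7. arr[7] = 18.
Sum: 4 + 18 = 22.

22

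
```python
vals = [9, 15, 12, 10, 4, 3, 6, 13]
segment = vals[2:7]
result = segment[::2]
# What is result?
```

vals has length 8. The slice vals[2:7] selects indices [2, 3, 4, 5, 6] (2->12, 3->10, 4->4, 5->3, 6->6), giving [12, 10, 4, 3, 6]. So segment = [12, 10, 4, 3, 6]. segment has length 5. The slice segment[::2] selects indices [0, 2, 4] (0->12, 2->4, 4->6), giving [12, 4, 6].

[12, 4, 6]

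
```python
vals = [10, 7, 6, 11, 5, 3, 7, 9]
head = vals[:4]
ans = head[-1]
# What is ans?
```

vals has length 8. The slice vals[:4] selects indices [0, 1, 2, 3] (0->10, 1->7, 2->6, 3->11), giving [10, 7, 6, 11]. So head = [10, 7, 6, 11]. Then head[-1] = 11.

11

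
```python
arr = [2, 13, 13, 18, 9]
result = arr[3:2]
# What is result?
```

arr has length 5. The slice arr[3:2] resolves to an empty index range, so the result is [].

[]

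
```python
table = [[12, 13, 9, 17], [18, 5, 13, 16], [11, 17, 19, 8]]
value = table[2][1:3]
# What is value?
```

table[2] = [11, 17, 19, 8]. table[2] has length 4. The slice table[2][1:3] selects indices [1, 2] (1->17, 2->19), giving [17, 19].

[17, 19]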